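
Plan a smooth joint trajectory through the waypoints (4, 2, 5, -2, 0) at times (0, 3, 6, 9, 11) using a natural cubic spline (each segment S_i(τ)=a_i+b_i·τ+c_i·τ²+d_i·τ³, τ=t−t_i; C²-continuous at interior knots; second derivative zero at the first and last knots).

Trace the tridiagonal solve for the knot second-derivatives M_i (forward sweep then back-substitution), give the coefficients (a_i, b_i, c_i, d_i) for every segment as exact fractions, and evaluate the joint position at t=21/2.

  seg 0: a=4 b=-197/138 c=0 d=35/414
  seg 1: a=2 b=59/69 c=35/46 d=-295/1242
  seg 2: a=5 b=-137/138 c=-95/69 d=385/1242
  seg 3: a=-2 b=-61/69 c=65/46 d=-65/276
S(21/2) = -693/736

Δ: Δ0=-2/3, Δ1=1, Δ2=-7/3, Δ3=1
row 1: diag=12, rhs=10; c'=1/4, d'=5/6
row 2: denom=12−3·1/4=45/4; d'=(-20−3·5/6)/(45/4)=-2
row 3: denom=10−3·4/15=46/5; d'=(20−3·-2)/(46/5)=65/23
back: M3=65/23
back: M2=-2−4/15·65/23=-190/69
back: M1=5/6−1/4·-190/69=35/23
M: M0=0, M1=35/23, M2=-190/69, M3=65/23, M4=0
seg 0: a=4, c=M0/2=0, d=(M1−M0)/(6·3)=35/414, b=Δ0−h0·(2M0+M1)/6=-197/138
seg 1: a=2, c=M1/2=35/46, d=(M2−M1)/(6·3)=-295/1242, b=Δ1−h1·(2M1+M2)/6=59/69
seg 2: a=5, c=M2/2=-95/69, d=(M3−M2)/(6·3)=385/1242, b=Δ2−h2·(2M2+M3)/6=-137/138
seg 3: a=-2, c=M3/2=65/46, d=(M4−M3)/(6·2)=-65/276, b=Δ3−h3·(2M3+M4)/6=-61/69
t_q=21/2 → seg 3, τ=3/2; S=-2+-61/69·τ+65/46·τ²+-65/276·τ³=-693/736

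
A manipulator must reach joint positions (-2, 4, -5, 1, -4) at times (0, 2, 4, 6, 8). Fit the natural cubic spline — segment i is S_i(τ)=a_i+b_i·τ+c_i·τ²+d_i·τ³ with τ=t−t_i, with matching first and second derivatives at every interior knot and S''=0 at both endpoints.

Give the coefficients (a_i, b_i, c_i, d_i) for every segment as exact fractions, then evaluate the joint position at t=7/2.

Δ: Δ0=3, Δ1=-9/2, Δ2=3, Δ3=-5/2
row 1: diag=8, rhs=-45; c'=1/4, d'=-45/8
row 2: denom=8−2·1/4=15/2; d'=(45−2·-45/8)/(15/2)=15/2
row 3: denom=8−2·4/15=112/15; d'=(-33−2·15/2)/(112/15)=-45/7
back: M3=-45/7
back: M2=15/2−4/15·-45/7=129/14
back: M1=-45/8−1/4·129/14=-111/14
M: M0=0, M1=-111/14, M2=129/14, M3=-45/7, M4=0
seg 0: a=-2, c=M0/2=0, d=(M1−M0)/(6·2)=-37/56, b=Δ0−h0·(2M0+M1)/6=79/14
seg 1: a=4, c=M1/2=-111/28, d=(M2−M1)/(6·2)=10/7, b=Δ1−h1·(2M1+M2)/6=-16/7
seg 2: a=-5, c=M2/2=129/28, d=(M3−M2)/(6·2)=-73/56, b=Δ2−h2·(2M2+M3)/6=-1
seg 3: a=1, c=M3/2=-45/14, d=(M4−M3)/(6·2)=15/28, b=Δ3−h3·(2M3+M4)/6=25/14
t_q=7/2 → seg 1, τ=3/2; S=4+-16/7·τ+-111/28·τ²+10/7·τ³=-395/112

  seg 0: a=-2 b=79/14 c=0 d=-37/56
  seg 1: a=4 b=-16/7 c=-111/28 d=10/7
  seg 2: a=-5 b=-1 c=129/28 d=-73/56
  seg 3: a=1 b=25/14 c=-45/14 d=15/28
S(7/2) = -395/112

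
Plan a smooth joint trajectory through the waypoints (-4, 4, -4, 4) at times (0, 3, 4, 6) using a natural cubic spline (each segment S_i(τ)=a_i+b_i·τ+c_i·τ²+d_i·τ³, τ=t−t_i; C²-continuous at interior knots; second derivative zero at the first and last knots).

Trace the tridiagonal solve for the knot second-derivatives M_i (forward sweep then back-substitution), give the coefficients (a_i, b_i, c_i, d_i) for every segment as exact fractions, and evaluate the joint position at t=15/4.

Δ: Δ0=8/3, Δ1=-8, Δ2=4
row 1: diag=8, rhs=-64; c'=1/8, d'=-8
row 2: denom=6−1·1/8=47/8; d'=(72−1·-8)/(47/8)=640/47
back: M2=640/47
back: M1=-8−1/8·640/47=-456/47
M: M0=0, M1=-456/47, M2=640/47, M3=0
seg 0: a=-4, c=M0/2=0, d=(M1−M0)/(6·3)=-76/141, b=Δ0−h0·(2M0+M1)/6=1060/141
seg 1: a=4, c=M1/2=-228/47, d=(M2−M1)/(6·1)=548/141, b=Δ1−h1·(2M1+M2)/6=-992/141
seg 2: a=-4, c=M2/2=320/47, d=(M3−M2)/(6·2)=-160/141, b=Δ2−h2·(2M2+M3)/6=-716/141
t_q=15/4 → seg 1, τ=3/4; S=4+-992/141·τ+-228/47·τ²+548/141·τ³=-1779/752

  seg 0: a=-4 b=1060/141 c=0 d=-76/141
  seg 1: a=4 b=-992/141 c=-228/47 d=548/141
  seg 2: a=-4 b=-716/141 c=320/47 d=-160/141
S(15/4) = -1779/752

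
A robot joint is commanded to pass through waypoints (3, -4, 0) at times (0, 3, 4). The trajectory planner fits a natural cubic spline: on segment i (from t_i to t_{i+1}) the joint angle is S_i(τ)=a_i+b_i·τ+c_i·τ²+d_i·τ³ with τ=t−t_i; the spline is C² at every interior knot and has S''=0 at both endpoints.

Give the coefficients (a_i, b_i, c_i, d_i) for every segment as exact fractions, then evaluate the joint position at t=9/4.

Δ: Δ0=-7/3, Δ1=4
row 1: diag=8, rhs=38; c'=1/8, d'=19/4
back: M1=19/4
M: M0=0, M1=19/4, M2=0
seg 0: a=3, c=M0/2=0, d=(M1−M0)/(6·3)=19/72, b=Δ0−h0·(2M0+M1)/6=-113/24
seg 1: a=-4, c=M1/2=19/8, d=(M2−M1)/(6·1)=-19/24, b=Δ1−h1·(2M1+M2)/6=29/12
t_q=9/4 → seg 0, τ=9/4; S=3+-113/24·τ+0·τ²+19/72·τ³=-2349/512

  seg 0: a=3 b=-113/24 c=0 d=19/72
  seg 1: a=-4 b=29/12 c=19/8 d=-19/24
S(9/4) = -2349/512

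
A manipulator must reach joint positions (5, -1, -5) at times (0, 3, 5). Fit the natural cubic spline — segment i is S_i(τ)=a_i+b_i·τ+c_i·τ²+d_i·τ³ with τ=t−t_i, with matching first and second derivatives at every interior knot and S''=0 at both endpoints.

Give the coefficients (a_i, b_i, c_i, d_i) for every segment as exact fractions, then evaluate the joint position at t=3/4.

  seg 0: a=5 b=-2 c=0 d=0
  seg 1: a=-1 b=-2 c=0 d=0
S(3/4) = 7/2

Δ: Δ0=-2, Δ1=-2
row 1: diag=10, rhs=0; c'=1/5, d'=0
back: M1=0
M: M0=0, M1=0, M2=0
seg 0: a=5, c=M0/2=0, d=(M1−M0)/(6·3)=0, b=Δ0−h0·(2M0+M1)/6=-2
seg 1: a=-1, c=M1/2=0, d=(M2−M1)/(6·2)=0, b=Δ1−h1·(2M1+M2)/6=-2
t_q=3/4 → seg 0, τ=3/4; S=5+-2·τ+0·τ²+0·τ³=7/2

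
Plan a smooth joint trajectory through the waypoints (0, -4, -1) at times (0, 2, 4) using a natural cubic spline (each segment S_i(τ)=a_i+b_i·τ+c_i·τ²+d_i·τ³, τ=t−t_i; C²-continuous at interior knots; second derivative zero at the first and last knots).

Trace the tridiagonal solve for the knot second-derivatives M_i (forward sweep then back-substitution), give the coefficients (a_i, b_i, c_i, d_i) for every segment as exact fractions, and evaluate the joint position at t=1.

  seg 0: a=0 b=-23/8 c=0 d=7/32
  seg 1: a=-4 b=-1/4 c=21/16 d=-7/32
S(1) = -85/32

Δ: Δ0=-2, Δ1=3/2
row 1: diag=8, rhs=21; c'=1/4, d'=21/8
back: M1=21/8
M: M0=0, M1=21/8, M2=0
seg 0: a=0, c=M0/2=0, d=(M1−M0)/(6·2)=7/32, b=Δ0−h0·(2M0+M1)/6=-23/8
seg 1: a=-4, c=M1/2=21/16, d=(M2−M1)/(6·2)=-7/32, b=Δ1−h1·(2M1+M2)/6=-1/4
t_q=1 → seg 0, τ=1; S=0+-23/8·τ+0·τ²+7/32·τ³=-85/32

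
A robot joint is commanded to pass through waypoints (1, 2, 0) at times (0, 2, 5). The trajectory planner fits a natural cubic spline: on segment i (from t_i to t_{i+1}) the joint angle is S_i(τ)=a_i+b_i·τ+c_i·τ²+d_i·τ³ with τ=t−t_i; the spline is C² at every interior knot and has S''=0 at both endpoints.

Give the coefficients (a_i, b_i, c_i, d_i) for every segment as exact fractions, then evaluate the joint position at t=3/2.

  seg 0: a=1 b=11/15 c=0 d=-7/120
  seg 1: a=2 b=1/30 c=-7/20 d=7/180
S(3/2) = 609/320

Δ: Δ0=1/2, Δ1=-2/3
row 1: diag=10, rhs=-7; c'=3/10, d'=-7/10
back: M1=-7/10
M: M0=0, M1=-7/10, M2=0
seg 0: a=1, c=M0/2=0, d=(M1−M0)/(6·2)=-7/120, b=Δ0−h0·(2M0+M1)/6=11/15
seg 1: a=2, c=M1/2=-7/20, d=(M2−M1)/(6·3)=7/180, b=Δ1−h1·(2M1+M2)/6=1/30
t_q=3/2 → seg 0, τ=3/2; S=1+11/15·τ+0·τ²+-7/120·τ³=609/320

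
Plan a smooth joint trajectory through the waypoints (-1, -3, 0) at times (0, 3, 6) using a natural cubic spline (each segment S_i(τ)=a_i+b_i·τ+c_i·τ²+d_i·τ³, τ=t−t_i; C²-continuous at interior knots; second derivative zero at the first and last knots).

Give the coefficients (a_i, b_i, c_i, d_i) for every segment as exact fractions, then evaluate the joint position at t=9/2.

Δ: Δ0=-2/3, Δ1=1
row 1: diag=12, rhs=10; c'=1/4, d'=5/6
back: M1=5/6
M: M0=0, M1=5/6, M2=0
seg 0: a=-1, c=M0/2=0, d=(M1−M0)/(6·3)=5/108, b=Δ0−h0·(2M0+M1)/6=-13/12
seg 1: a=-3, c=M1/2=5/12, d=(M2−M1)/(6·3)=-5/108, b=Δ1−h1·(2M1+M2)/6=1/6
t_q=9/2 → seg 1, τ=3/2; S=-3+1/6·τ+5/12·τ²+-5/108·τ³=-63/32

  seg 0: a=-1 b=-13/12 c=0 d=5/108
  seg 1: a=-3 b=1/6 c=5/12 d=-5/108
S(9/2) = -63/32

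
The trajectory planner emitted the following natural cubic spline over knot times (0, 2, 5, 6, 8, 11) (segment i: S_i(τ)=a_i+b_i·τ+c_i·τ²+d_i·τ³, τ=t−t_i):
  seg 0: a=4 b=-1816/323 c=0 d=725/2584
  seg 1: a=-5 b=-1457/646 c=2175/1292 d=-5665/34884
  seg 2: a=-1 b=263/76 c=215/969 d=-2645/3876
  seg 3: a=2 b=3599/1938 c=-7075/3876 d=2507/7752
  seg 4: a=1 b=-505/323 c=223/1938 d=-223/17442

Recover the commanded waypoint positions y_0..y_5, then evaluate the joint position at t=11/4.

y_0=4 y_1=-5 y_2=-1 y_3=2 y_4=1 y_5=-3
S(11/4) = -480677/82688

y_0 = S_0(0) = a_0 = 4
y_1 = S_1(0) = a_1 = -5
y_2 = S_2(0) = a_2 = -1
y_3 = S_3(0) = a_3 = 2
y_4 = S_4(0) = a_4 = 1
y_5 = S_4(3) = -3
t_q=11/4 is in segment 1 (τ=3/4); S_1(τ)=-480677/82688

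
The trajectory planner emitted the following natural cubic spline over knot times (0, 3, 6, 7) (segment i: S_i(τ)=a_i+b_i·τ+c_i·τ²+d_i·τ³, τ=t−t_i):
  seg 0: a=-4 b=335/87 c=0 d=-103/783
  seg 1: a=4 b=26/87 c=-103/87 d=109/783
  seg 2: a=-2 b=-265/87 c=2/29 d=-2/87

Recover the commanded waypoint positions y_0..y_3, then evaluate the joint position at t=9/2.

y_0=-4 y_1=4 y_2=-2 y_3=-5
S(9/2) = 523/232

y_0 = S_0(0) = a_0 = -4
y_1 = S_1(0) = a_1 = 4
y_2 = S_2(0) = a_2 = -2
y_3 = S_2(1) = -5
t_q=9/2 is in segment 1 (τ=3/2); S_1(τ)=523/232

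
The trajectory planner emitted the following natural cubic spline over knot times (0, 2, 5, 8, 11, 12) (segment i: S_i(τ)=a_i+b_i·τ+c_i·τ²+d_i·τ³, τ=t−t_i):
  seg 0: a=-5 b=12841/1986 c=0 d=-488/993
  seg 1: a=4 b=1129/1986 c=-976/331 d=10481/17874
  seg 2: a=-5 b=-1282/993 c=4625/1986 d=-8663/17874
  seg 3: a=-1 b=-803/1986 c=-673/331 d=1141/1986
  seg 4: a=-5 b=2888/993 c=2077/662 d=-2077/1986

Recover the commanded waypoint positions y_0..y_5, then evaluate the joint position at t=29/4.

y_0 = S_0(0) = a_0 = -5
y_1 = S_1(0) = a_1 = 4
y_2 = S_2(0) = a_2 = -5
y_3 = S_3(0) = a_3 = -1
y_4 = S_4(0) = a_4 = -5
y_5 = S_4(1) = 0
t_q=29/4 is in segment 2 (τ=9/4); S_2(τ)=-69313/42368

y_0=-5 y_1=4 y_2=-5 y_3=-1 y_4=-5 y_5=0
S(29/4) = -69313/42368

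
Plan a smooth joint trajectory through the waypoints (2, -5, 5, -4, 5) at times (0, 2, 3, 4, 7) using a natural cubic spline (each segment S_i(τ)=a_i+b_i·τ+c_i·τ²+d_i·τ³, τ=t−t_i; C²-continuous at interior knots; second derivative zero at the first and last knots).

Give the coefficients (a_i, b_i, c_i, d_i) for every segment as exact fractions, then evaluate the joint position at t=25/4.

Δ: Δ0=-7/2, Δ1=10, Δ2=-9, Δ3=3
row 1: diag=6, rhs=81; c'=1/6, d'=27/2
row 2: denom=4−1·1/6=23/6; d'=(-114−1·27/2)/(23/6)=-765/23
row 3: denom=8−1·6/23=178/23; d'=(72−1·-765/23)/(178/23)=2421/178
back: M3=2421/178
back: M2=-765/23−6/23·2421/178=-3276/89
back: M1=27/2−1/6·-3276/89=3495/178
M: M0=0, M1=3495/178, M2=-3276/89, M3=2421/178, M4=0
seg 0: a=2, c=M0/2=0, d=(M1−M0)/(6·2)=1165/712, b=Δ0−h0·(2M0+M1)/6=-894/89
seg 1: a=-5, c=M1/2=3495/356, d=(M2−M1)/(6·1)=-3349/356, b=Δ1−h1·(2M1+M2)/6=1707/178
seg 2: a=5, c=M2/2=-1638/89, d=(M3−M2)/(6·1)=2991/356, b=Δ2−h2·(2M2+M3)/6=357/356
seg 3: a=-4, c=M3/2=2421/356, d=(M4−M3)/(6·3)=-269/356, b=Δ3−h3·(2M3+M4)/6=-1887/178
t_q=25/4 → seg 3, τ=9/4; S=-4+-1887/178·τ+2421/356·τ²+-269/356·τ³=-46289/22784

  seg 0: a=2 b=-894/89 c=0 d=1165/712
  seg 1: a=-5 b=1707/178 c=3495/356 d=-3349/356
  seg 2: a=5 b=357/356 c=-1638/89 d=2991/356
  seg 3: a=-4 b=-1887/178 c=2421/356 d=-269/356
S(25/4) = -46289/22784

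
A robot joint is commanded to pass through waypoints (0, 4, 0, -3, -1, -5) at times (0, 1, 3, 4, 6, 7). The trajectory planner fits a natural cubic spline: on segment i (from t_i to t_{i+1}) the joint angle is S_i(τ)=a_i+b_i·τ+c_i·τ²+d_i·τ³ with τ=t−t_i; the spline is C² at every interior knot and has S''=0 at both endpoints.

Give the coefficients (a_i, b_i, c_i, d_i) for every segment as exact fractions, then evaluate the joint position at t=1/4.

Δ: Δ0=4, Δ1=-2, Δ2=-3, Δ3=1, Δ4=-4
row 1: diag=6, rhs=-36; c'=1/3, d'=-6
row 2: denom=6−2·1/3=16/3; d'=(-6−2·-6)/(16/3)=9/8
row 3: denom=6−1·3/16=93/16; d'=(24−1·9/8)/(93/16)=122/31
row 4: denom=6−2·32/93=494/93; d'=(-30−2·122/31)/(494/93)=-1761/247
back: M4=-1761/247
back: M3=122/31−32/93·-1761/247=1578/247
back: M2=9/8−3/16·1578/247=-18/247
back: M1=-6−1/3·-18/247=-1476/247
M: M0=0, M1=-1476/247, M2=-18/247, M3=1578/247, M4=-1761/247, M5=0
seg 0: a=0, c=M0/2=0, d=(M1−M0)/(6·1)=-246/247, b=Δ0−h0·(2M0+M1)/6=1234/247
seg 1: a=4, c=M1/2=-738/247, d=(M2−M1)/(6·2)=243/494, b=Δ1−h1·(2M1+M2)/6=496/247
seg 2: a=0, c=M2/2=-9/247, d=(M3−M2)/(6·1)=14/13, b=Δ2−h2·(2M2+M3)/6=-998/247
seg 3: a=-3, c=M3/2=789/247, d=(M4−M3)/(6·2)=-1113/988, b=Δ3−h3·(2M3+M4)/6=-218/247
seg 4: a=-1, c=M4/2=-1761/494, d=(M5−M4)/(6·1)=587/494, b=Δ4−h4·(2M4+M5)/6=-401/247
t_q=1/4 → seg 0, τ=1/4; S=0+1234/247·τ+0·τ²+-246/247·τ³=9749/7904

  seg 0: a=0 b=1234/247 c=0 d=-246/247
  seg 1: a=4 b=496/247 c=-738/247 d=243/494
  seg 2: a=0 b=-998/247 c=-9/247 d=14/13
  seg 3: a=-3 b=-218/247 c=789/247 d=-1113/988
  seg 4: a=-1 b=-401/247 c=-1761/494 d=587/494
S(1/4) = 9749/7904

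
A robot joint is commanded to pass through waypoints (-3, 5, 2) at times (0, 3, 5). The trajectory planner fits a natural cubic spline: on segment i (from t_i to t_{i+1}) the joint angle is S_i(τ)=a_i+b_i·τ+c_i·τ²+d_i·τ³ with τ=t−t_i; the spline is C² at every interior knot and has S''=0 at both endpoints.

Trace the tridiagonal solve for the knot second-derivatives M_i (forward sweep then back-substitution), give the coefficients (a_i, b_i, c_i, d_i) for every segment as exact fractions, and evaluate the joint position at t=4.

Δ: Δ0=8/3, Δ1=-3/2
row 1: diag=10, rhs=-25; c'=1/5, d'=-5/2
back: M1=-5/2
M: M0=0, M1=-5/2, M2=0
seg 0: a=-3, c=M0/2=0, d=(M1−M0)/(6·3)=-5/36, b=Δ0−h0·(2M0+M1)/6=47/12
seg 1: a=5, c=M1/2=-5/4, d=(M2−M1)/(6·2)=5/24, b=Δ1−h1·(2M1+M2)/6=1/6
t_q=4 → seg 1, τ=1; S=5+1/6·τ+-5/4·τ²+5/24·τ³=33/8

  seg 0: a=-3 b=47/12 c=0 d=-5/36
  seg 1: a=5 b=1/6 c=-5/4 d=5/24
S(4) = 33/8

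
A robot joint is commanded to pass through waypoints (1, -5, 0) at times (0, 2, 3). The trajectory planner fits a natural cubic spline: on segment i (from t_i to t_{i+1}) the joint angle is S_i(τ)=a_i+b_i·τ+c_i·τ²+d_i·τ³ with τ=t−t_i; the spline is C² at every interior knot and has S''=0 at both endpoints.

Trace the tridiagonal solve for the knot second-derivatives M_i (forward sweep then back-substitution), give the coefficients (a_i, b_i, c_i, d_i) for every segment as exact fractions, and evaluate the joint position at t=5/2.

Δ: Δ0=-3, Δ1=5
row 1: diag=6, rhs=48; c'=1/6, d'=8
back: M1=8
M: M0=0, M1=8, M2=0
seg 0: a=1, c=M0/2=0, d=(M1−M0)/(6·2)=2/3, b=Δ0−h0·(2M0+M1)/6=-17/3
seg 1: a=-5, c=M1/2=4, d=(M2−M1)/(6·1)=-4/3, b=Δ1−h1·(2M1+M2)/6=7/3
t_q=5/2 → seg 1, τ=1/2; S=-5+7/3·τ+4·τ²+-4/3·τ³=-3

  seg 0: a=1 b=-17/3 c=0 d=2/3
  seg 1: a=-5 b=7/3 c=4 d=-4/3
S(5/2) = -3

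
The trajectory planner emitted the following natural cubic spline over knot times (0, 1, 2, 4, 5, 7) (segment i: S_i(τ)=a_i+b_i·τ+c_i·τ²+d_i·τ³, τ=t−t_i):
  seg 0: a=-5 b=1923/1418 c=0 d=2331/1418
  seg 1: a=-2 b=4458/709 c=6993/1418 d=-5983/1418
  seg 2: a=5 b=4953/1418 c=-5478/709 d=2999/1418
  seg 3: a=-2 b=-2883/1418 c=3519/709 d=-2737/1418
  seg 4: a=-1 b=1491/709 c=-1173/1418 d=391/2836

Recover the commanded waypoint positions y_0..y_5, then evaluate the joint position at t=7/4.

y_0 = S_0(0) = a_0 = -5
y_1 = S_1(0) = a_1 = -2
y_2 = S_2(0) = a_2 = 5
y_3 = S_3(0) = a_3 = -2
y_4 = S_4(0) = a_4 = -1
y_5 = S_4(2) = 1
t_q=7/4 is in segment 1 (τ=3/4); S_1(τ)=336671/90752

y_0=-5 y_1=-2 y_2=5 y_3=-2 y_4=-1 y_5=1
S(7/4) = 336671/90752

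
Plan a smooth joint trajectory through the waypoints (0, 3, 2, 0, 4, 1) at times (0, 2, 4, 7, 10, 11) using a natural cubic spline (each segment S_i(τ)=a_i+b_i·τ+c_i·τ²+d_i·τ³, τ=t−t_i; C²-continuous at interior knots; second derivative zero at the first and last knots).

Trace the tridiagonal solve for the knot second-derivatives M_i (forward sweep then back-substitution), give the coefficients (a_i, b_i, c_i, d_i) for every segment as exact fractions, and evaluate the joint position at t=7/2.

Δ: Δ0=3/2, Δ1=-1/2, Δ2=-2/3, Δ3=4/3, Δ4=-3
row 1: diag=8, rhs=-12; c'=1/4, d'=-3/2
row 2: denom=10−2·1/4=19/2; d'=(-1−2·-3/2)/(19/2)=4/19
row 3: denom=12−3·6/19=210/19; d'=(12−3·4/19)/(210/19)=36/35
row 4: denom=8−3·19/70=503/70; d'=(-26−3·36/35)/(503/70)=-2036/503
back: M4=-2036/503
back: M3=36/35−19/70·-2036/503=1070/503
back: M2=4/19−6/19·1070/503=-232/503
back: M1=-3/2−1/4·-232/503=-1393/1006
M: M0=0, M1=-1393/1006, M2=-232/503, M3=1070/503, M4=-2036/503, M5=0
seg 0: a=0, c=M0/2=0, d=(M1−M0)/(6·2)=-1393/12072, b=Δ0−h0·(2M0+M1)/6=2960/1509
seg 1: a=3, c=M1/2=-1393/2012, d=(M2−M1)/(6·2)=929/12072, b=Δ1−h1·(2M1+M2)/6=1741/3018
seg 2: a=2, c=M2/2=-116/503, d=(M3−M2)/(6·3)=217/1509, b=Δ2−h2·(2M2+M3)/6=-1915/1509
seg 3: a=0, c=M3/2=535/503, d=(M4−M3)/(6·3)=-1553/4527, b=Δ3−h3·(2M3+M4)/6=1856/1509
seg 4: a=4, c=M4/2=-1018/503, d=(M5−M4)/(6·1)=1018/1509, b=Δ4−h4·(2M4+M5)/6=-2491/1509
t_q=7/2 → seg 1, τ=3/2; S=3+1741/3018·τ+-1393/2012·τ²+929/12072·τ³=82645/32192

  seg 0: a=0 b=2960/1509 c=0 d=-1393/12072
  seg 1: a=3 b=1741/3018 c=-1393/2012 d=929/12072
  seg 2: a=2 b=-1915/1509 c=-116/503 d=217/1509
  seg 3: a=0 b=1856/1509 c=535/503 d=-1553/4527
  seg 4: a=4 b=-2491/1509 c=-1018/503 d=1018/1509
S(7/2) = 82645/32192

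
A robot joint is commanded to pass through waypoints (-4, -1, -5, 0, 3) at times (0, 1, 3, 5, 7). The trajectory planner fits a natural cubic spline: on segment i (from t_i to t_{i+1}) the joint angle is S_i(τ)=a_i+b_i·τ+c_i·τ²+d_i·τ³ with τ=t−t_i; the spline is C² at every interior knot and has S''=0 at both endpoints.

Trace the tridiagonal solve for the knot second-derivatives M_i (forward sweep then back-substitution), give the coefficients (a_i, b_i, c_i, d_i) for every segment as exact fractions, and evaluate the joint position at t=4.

  seg 0: a=-4 b=170/41 c=0 d=-47/41
  seg 1: a=-1 b=29/41 c=-141/41 d=171/164
  seg 2: a=-5 b=-22/41 c=231/82 d=-213/328
  seg 3: a=0 b=241/82 c=-177/164 d=59/328
S(4) = -1105/328

Δ: Δ0=3, Δ1=-2, Δ2=5/2, Δ3=3/2
row 1: diag=6, rhs=-30; c'=1/3, d'=-5
row 2: denom=8−2·1/3=22/3; d'=(27−2·-5)/(22/3)=111/22
row 3: denom=8−2·3/11=82/11; d'=(-6−2·111/22)/(82/11)=-177/82
back: M3=-177/82
back: M2=111/22−3/11·-177/82=231/41
back: M1=-5−1/3·231/41=-282/41
M: M0=0, M1=-282/41, M2=231/41, M3=-177/82, M4=0
seg 0: a=-4, c=M0/2=0, d=(M1−M0)/(6·1)=-47/41, b=Δ0−h0·(2M0+M1)/6=170/41
seg 1: a=-1, c=M1/2=-141/41, d=(M2−M1)/(6·2)=171/164, b=Δ1−h1·(2M1+M2)/6=29/41
seg 2: a=-5, c=M2/2=231/82, d=(M3−M2)/(6·2)=-213/328, b=Δ2−h2·(2M2+M3)/6=-22/41
seg 3: a=0, c=M3/2=-177/164, d=(M4−M3)/(6·2)=59/328, b=Δ3−h3·(2M3+M4)/6=241/82
t_q=4 → seg 2, τ=1; S=-5+-22/41·τ+231/82·τ²+-213/328·τ³=-1105/328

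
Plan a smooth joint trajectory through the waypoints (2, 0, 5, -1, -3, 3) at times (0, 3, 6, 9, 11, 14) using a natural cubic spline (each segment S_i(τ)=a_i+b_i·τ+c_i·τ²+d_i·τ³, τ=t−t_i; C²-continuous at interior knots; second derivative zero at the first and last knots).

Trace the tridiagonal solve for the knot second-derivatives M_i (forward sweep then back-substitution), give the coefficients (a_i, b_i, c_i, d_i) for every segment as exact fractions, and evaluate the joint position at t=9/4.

Δ: Δ0=-2/3, Δ1=5/3, Δ2=-2, Δ3=-1, Δ4=2
row 1: diag=12, rhs=14; c'=1/4, d'=7/6
row 2: denom=12−3·1/4=45/4; d'=(-22−3·7/6)/(45/4)=-34/15
row 3: denom=10−3·4/15=46/5; d'=(6−3·-34/15)/(46/5)=32/23
row 4: denom=10−2·5/23=220/23; d'=(18−2·32/23)/(220/23)=35/22
back: M4=35/22
back: M3=32/23−5/23·35/22=23/22
back: M2=-34/15−4/15·23/22=-28/11
back: M1=7/6−1/4·-28/11=119/66
M: M0=0, M1=119/66, M2=-28/11, M3=23/22, M4=35/22, M5=0
seg 0: a=2, c=M0/2=0, d=(M1−M0)/(6·3)=119/1188, b=Δ0−h0·(2M0+M1)/6=-69/44
seg 1: a=0, c=M1/2=119/132, d=(M2−M1)/(6·3)=-287/1188, b=Δ1−h1·(2M1+M2)/6=25/22
seg 2: a=5, c=M2/2=-14/11, d=(M3−M2)/(6·3)=79/396, b=Δ2−h2·(2M2+M3)/6=1/44
seg 3: a=-1, c=M3/2=23/44, d=(M4−M3)/(6·2)=1/22, b=Δ3−h3·(2M3+M4)/6=-49/22
seg 4: a=-3, c=M4/2=35/44, d=(M5−M4)/(6·3)=-35/396, b=Δ4−h4·(2M4+M5)/6=9/22
t_q=9/4 → seg 0, τ=9/4; S=2+-69/44·τ+0·τ²+119/1188·τ³=-1091/2816

  seg 0: a=2 b=-69/44 c=0 d=119/1188
  seg 1: a=0 b=25/22 c=119/132 d=-287/1188
  seg 2: a=5 b=1/44 c=-14/11 d=79/396
  seg 3: a=-1 b=-49/22 c=23/44 d=1/22
  seg 4: a=-3 b=9/22 c=35/44 d=-35/396
S(9/4) = -1091/2816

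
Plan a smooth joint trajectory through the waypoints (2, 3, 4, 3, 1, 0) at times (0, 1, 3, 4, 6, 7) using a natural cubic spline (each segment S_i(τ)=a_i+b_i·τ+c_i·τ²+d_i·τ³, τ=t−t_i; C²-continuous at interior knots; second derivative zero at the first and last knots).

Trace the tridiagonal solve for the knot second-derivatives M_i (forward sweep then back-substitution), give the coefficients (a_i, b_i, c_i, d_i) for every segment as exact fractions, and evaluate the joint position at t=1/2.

Δ: Δ0=1, Δ1=1/2, Δ2=-1, Δ3=-1, Δ4=-1
row 1: diag=6, rhs=-3; c'=1/3, d'=-1/2
row 2: denom=6−2·1/3=16/3; d'=(-9−2·-1/2)/(16/3)=-3/2
row 3: denom=6−1·3/16=93/16; d'=(0−1·-3/2)/(93/16)=8/31
row 4: denom=6−2·32/93=494/93; d'=(0−2·8/31)/(494/93)=-24/247
back: M4=-24/247
back: M3=8/31−32/93·-24/247=72/247
back: M2=-3/2−3/16·72/247=-384/247
back: M1=-1/2−1/3·-384/247=9/494
M: M0=0, M1=9/494, M2=-384/247, M3=72/247, M4=-24/247, M5=0
seg 0: a=2, c=M0/2=0, d=(M1−M0)/(6·1)=3/988, b=Δ0−h0·(2M0+M1)/6=985/988
seg 1: a=3, c=M1/2=9/988, d=(M2−M1)/(6·2)=-259/1976, b=Δ1−h1·(2M1+M2)/6=497/494
seg 2: a=4, c=M2/2=-192/247, d=(M3−M2)/(6·1)=4/13, b=Δ2−h2·(2M2+M3)/6=-131/247
seg 3: a=3, c=M3/2=36/247, d=(M4−M3)/(6·2)=-8/247, b=Δ3−h3·(2M3+M4)/6=-287/247
seg 4: a=1, c=M4/2=-12/247, d=(M5−M4)/(6·1)=4/247, b=Δ4−h4·(2M4+M5)/6=-239/247
t_q=1/2 → seg 0, τ=1/2; S=2+985/988·τ+0·τ²+3/988·τ³=19751/7904

  seg 0: a=2 b=985/988 c=0 d=3/988
  seg 1: a=3 b=497/494 c=9/988 d=-259/1976
  seg 2: a=4 b=-131/247 c=-192/247 d=4/13
  seg 3: a=3 b=-287/247 c=36/247 d=-8/247
  seg 4: a=1 b=-239/247 c=-12/247 d=4/247
S(1/2) = 19751/7904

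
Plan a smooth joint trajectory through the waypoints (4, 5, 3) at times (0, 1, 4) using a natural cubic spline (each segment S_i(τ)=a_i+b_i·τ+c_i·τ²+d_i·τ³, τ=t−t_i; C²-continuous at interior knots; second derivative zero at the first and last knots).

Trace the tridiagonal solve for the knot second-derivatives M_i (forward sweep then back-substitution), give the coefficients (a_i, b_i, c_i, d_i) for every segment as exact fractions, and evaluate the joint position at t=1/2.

  seg 0: a=4 b=29/24 c=0 d=-5/24
  seg 1: a=5 b=7/12 c=-5/8 d=5/72
S(1/2) = 293/64

Δ: Δ0=1, Δ1=-2/3
row 1: diag=8, rhs=-10; c'=3/8, d'=-5/4
back: M1=-5/4
M: M0=0, M1=-5/4, M2=0
seg 0: a=4, c=M0/2=0, d=(M1−M0)/(6·1)=-5/24, b=Δ0−h0·(2M0+M1)/6=29/24
seg 1: a=5, c=M1/2=-5/8, d=(M2−M1)/(6·3)=5/72, b=Δ1−h1·(2M1+M2)/6=7/12
t_q=1/2 → seg 0, τ=1/2; S=4+29/24·τ+0·τ²+-5/24·τ³=293/64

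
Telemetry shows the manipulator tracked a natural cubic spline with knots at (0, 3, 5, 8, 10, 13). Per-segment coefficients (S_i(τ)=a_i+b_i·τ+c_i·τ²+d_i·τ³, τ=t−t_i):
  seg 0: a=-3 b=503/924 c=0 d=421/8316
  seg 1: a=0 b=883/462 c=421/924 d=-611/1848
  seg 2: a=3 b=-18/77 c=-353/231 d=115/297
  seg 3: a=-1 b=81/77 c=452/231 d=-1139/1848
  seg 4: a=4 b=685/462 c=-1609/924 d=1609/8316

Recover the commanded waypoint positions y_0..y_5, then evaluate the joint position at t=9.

y_0=-3 y_1=0 y_2=3 y_3=-1 y_4=4 y_5=-2
S(9) = 2573/1848

y_0 = S_0(0) = a_0 = -3
y_1 = S_1(0) = a_1 = 0
y_2 = S_2(0) = a_2 = 3
y_3 = S_3(0) = a_3 = -1
y_4 = S_4(0) = a_4 = 4
y_5 = S_4(3) = -2
t_q=9 is in segment 3 (τ=1); S_3(τ)=2573/1848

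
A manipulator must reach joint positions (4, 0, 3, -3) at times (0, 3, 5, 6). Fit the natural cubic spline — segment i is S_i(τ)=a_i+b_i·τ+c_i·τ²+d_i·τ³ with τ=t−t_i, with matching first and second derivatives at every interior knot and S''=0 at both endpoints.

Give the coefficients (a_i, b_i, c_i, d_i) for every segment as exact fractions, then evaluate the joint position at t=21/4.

  seg 0: a=4 b=-64/21 c=0 d=4/21
  seg 1: a=0 b=44/21 c=12/7 d=-169/168
  seg 2: a=3 b=-131/42 c=-121/28 d=121/84
S(21/4) = 505/256

Δ: Δ0=-4/3, Δ1=3/2, Δ2=-6
row 1: diag=10, rhs=17; c'=1/5, d'=17/10
row 2: denom=6−2·1/5=28/5; d'=(-45−2·17/10)/(28/5)=-121/14
back: M2=-121/14
back: M1=17/10−1/5·-121/14=24/7
M: M0=0, M1=24/7, M2=-121/14, M3=0
seg 0: a=4, c=M0/2=0, d=(M1−M0)/(6·3)=4/21, b=Δ0−h0·(2M0+M1)/6=-64/21
seg 1: a=0, c=M1/2=12/7, d=(M2−M1)/(6·2)=-169/168, b=Δ1−h1·(2M1+M2)/6=44/21
seg 2: a=3, c=M2/2=-121/28, d=(M3−M2)/(6·1)=121/84, b=Δ2−h2·(2M2+M3)/6=-131/42
t_q=21/4 → seg 2, τ=1/4; S=3+-131/42·τ+-121/28·τ²+121/84·τ³=505/256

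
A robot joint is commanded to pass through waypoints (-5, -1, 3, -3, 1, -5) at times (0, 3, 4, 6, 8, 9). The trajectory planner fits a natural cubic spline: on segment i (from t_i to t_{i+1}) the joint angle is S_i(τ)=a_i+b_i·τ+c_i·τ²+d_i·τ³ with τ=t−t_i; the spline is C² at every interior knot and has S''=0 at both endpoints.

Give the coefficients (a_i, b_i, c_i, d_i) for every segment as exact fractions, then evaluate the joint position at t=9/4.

  seg 0: a=-5 b=-464/1407 c=0 d=260/1407
  seg 1: a=-1 b=6556/1407 c=780/469 d=-3268/1407
  seg 2: a=3 b=1432/1407 c=-2488/469 d=1325/804
  seg 3: a=-3 b=-599/1407 c=4299/938 d=-2371/1407
  seg 4: a=1 b=-3257/1407 c=-5185/938 d=5185/2814
S(9/4) = -3899/1072

Δ: Δ0=4/3, Δ1=4, Δ2=-3, Δ3=2, Δ4=-6
row 1: diag=8, rhs=16; c'=1/8, d'=2
row 2: denom=6−1·1/8=47/8; d'=(-42−1·2)/(47/8)=-352/47
row 3: denom=8−2·16/47=344/47; d'=(30−2·-352/47)/(344/47)=1057/172
row 4: denom=6−2·47/172=469/86; d'=(-48−2·1057/172)/(469/86)=-5185/469
back: M4=-5185/469
back: M3=1057/172−47/172·-5185/469=4299/469
back: M2=-352/47−16/47·4299/469=-4976/469
back: M1=2−1/8·-4976/469=1560/469
M: M0=0, M1=1560/469, M2=-4976/469, M3=4299/469, M4=-5185/469, M5=0
seg 0: a=-5, c=M0/2=0, d=(M1−M0)/(6·3)=260/1407, b=Δ0−h0·(2M0+M1)/6=-464/1407
seg 1: a=-1, c=M1/2=780/469, d=(M2−M1)/(6·1)=-3268/1407, b=Δ1−h1·(2M1+M2)/6=6556/1407
seg 2: a=3, c=M2/2=-2488/469, d=(M3−M2)/(6·2)=1325/804, b=Δ2−h2·(2M2+M3)/6=1432/1407
seg 3: a=-3, c=M3/2=4299/938, d=(M4−M3)/(6·2)=-2371/1407, b=Δ3−h3·(2M3+M4)/6=-599/1407
seg 4: a=1, c=M4/2=-5185/938, d=(M5−M4)/(6·1)=5185/2814, b=Δ4−h4·(2M4+M5)/6=-3257/1407
t_q=9/4 → seg 0, τ=9/4; S=-5+-464/1407·τ+0·τ²+260/1407·τ³=-3899/1072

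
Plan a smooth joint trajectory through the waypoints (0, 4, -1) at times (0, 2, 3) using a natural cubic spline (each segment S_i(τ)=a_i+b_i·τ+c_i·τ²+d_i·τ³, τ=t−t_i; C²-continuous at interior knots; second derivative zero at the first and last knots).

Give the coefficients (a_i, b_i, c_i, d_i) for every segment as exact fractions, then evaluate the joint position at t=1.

Δ: Δ0=2, Δ1=-5
row 1: diag=6, rhs=-42; c'=1/6, d'=-7
back: M1=-7
M: M0=0, M1=-7, M2=0
seg 0: a=0, c=M0/2=0, d=(M1−M0)/(6·2)=-7/12, b=Δ0−h0·(2M0+M1)/6=13/3
seg 1: a=4, c=M1/2=-7/2, d=(M2−M1)/(6·1)=7/6, b=Δ1−h1·(2M1+M2)/6=-8/3
t_q=1 → seg 0, τ=1; S=0+13/3·τ+0·τ²+-7/12·τ³=15/4

  seg 0: a=0 b=13/3 c=0 d=-7/12
  seg 1: a=4 b=-8/3 c=-7/2 d=7/6
S(1) = 15/4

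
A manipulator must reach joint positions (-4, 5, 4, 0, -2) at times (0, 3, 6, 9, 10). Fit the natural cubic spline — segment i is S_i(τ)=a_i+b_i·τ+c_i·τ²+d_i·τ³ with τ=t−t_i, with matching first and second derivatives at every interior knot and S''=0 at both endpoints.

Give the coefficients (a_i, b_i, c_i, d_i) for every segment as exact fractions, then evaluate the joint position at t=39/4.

Δ: Δ0=3, Δ1=-1/3, Δ2=-4/3, Δ3=-2
row 1: diag=12, rhs=-20; c'=1/4, d'=-5/3
row 2: denom=12−3·1/4=45/4; d'=(-6−3·-5/3)/(45/4)=-4/45
row 3: denom=8−3·4/15=36/5; d'=(-4−3·-4/45)/(36/5)=-14/27
back: M3=-14/27
back: M2=-4/45−4/15·-14/27=4/81
back: M1=-5/3−1/4·4/81=-136/81
M: M0=0, M1=-136/81, M2=4/81, M3=-14/27, M4=0
seg 0: a=-4, c=M0/2=0, d=(M1−M0)/(6·3)=-68/729, b=Δ0−h0·(2M0+M1)/6=311/81
seg 1: a=5, c=M1/2=-68/81, d=(M2−M1)/(6·3)=70/729, b=Δ1−h1·(2M1+M2)/6=107/81
seg 2: a=4, c=M2/2=2/81, d=(M3−M2)/(6·3)=-23/729, b=Δ2−h2·(2M2+M3)/6=-91/81
seg 3: a=0, c=M3/2=-7/27, d=(M4−M3)/(6·1)=7/81, b=Δ3−h3·(2M3+M4)/6=-148/81
t_q=39/4 → seg 3, τ=3/4; S=0+-148/81·τ+-7/27·τ²+7/81·τ³=-2557/1728

  seg 0: a=-4 b=311/81 c=0 d=-68/729
  seg 1: a=5 b=107/81 c=-68/81 d=70/729
  seg 2: a=4 b=-91/81 c=2/81 d=-23/729
  seg 3: a=0 b=-148/81 c=-7/27 d=7/81
S(39/4) = -2557/1728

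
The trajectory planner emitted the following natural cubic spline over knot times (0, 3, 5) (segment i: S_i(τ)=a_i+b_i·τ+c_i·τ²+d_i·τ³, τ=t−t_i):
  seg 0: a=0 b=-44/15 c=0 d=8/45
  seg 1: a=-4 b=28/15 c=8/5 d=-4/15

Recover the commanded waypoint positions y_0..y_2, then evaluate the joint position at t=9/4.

y_0=0 y_1=-4 y_2=4
S(9/4) = -183/40

y_0 = S_0(0) = a_0 = 0
y_1 = S_1(0) = a_1 = -4
y_2 = S_1(2) = 4
t_q=9/4 is in segment 0 (τ=9/4); S_0(τ)=-183/40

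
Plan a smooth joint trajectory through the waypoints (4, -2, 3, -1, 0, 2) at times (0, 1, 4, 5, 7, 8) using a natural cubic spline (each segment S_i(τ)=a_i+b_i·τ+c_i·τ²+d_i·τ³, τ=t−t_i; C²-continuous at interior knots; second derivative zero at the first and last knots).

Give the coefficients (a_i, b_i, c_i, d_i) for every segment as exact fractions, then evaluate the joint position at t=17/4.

Δ: Δ0=-6, Δ1=5/3, Δ2=-4, Δ3=1/2, Δ4=2
row 1: diag=8, rhs=46; c'=3/8, d'=23/4
row 2: denom=8−3·3/8=55/8; d'=(-34−3·23/4)/(55/8)=-82/11
row 3: denom=6−1·8/55=322/55; d'=(27−1·-82/11)/(322/55)=1895/322
row 4: denom=6−2·55/161=856/161; d'=(9−2·1895/322)/(856/161)=-223/428
back: M4=-223/428
back: M3=1895/322−55/161·-223/428=2595/428
back: M2=-82/11−8/55·2595/428=-892/107
back: M1=23/4−3/8·-892/107=3799/428
M: M0=0, M1=3799/428, M2=-892/107, M3=2595/428, M4=-223/428, M5=0
seg 0: a=4, c=M0/2=0, d=(M1−M0)/(6·1)=3799/2568, b=Δ0−h0·(2M0+M1)/6=-19207/2568
seg 1: a=-2, c=M1/2=3799/856, d=(M2−M1)/(6·3)=-7367/7704, b=Δ1−h1·(2M1+M2)/6=-3905/1284
seg 2: a=3, c=M2/2=-446/107, d=(M3−M2)/(6·1)=6163/2568, b=Δ2−h2·(2M2+M3)/6=-5731/2568
seg 3: a=-1, c=M3/2=2595/856, d=(M4−M3)/(6·2)=-1409/2568, b=Δ3−h3·(2M3+M4)/6=-4325/1284
seg 4: a=0, c=M4/2=-223/856, d=(M5−M4)/(6·1)=223/2568, b=Δ4−h4·(2M4+M5)/6=2791/1284
t_q=17/4 → seg 2, τ=1/4; S=3+-5731/2568·τ+-446/107·τ²+6163/2568·τ³=121569/54784

  seg 0: a=4 b=-19207/2568 c=0 d=3799/2568
  seg 1: a=-2 b=-3905/1284 c=3799/856 d=-7367/7704
  seg 2: a=3 b=-5731/2568 c=-446/107 d=6163/2568
  seg 3: a=-1 b=-4325/1284 c=2595/856 d=-1409/2568
  seg 4: a=0 b=2791/1284 c=-223/856 d=223/2568
S(17/4) = 121569/54784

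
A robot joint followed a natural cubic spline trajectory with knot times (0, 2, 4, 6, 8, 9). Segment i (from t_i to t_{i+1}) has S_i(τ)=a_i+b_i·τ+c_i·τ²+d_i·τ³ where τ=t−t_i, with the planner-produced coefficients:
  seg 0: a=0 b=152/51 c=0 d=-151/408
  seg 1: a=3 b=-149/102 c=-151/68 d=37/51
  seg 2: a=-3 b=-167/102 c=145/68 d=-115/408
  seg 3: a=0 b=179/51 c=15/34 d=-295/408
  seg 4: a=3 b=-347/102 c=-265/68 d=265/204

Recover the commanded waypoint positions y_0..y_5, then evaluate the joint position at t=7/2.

y_0=0 y_1=3 y_2=-3 y_3=0 y_4=3 y_5=-3
S(7/2) = -473/272

y_0 = S_0(0) = a_0 = 0
y_1 = S_1(0) = a_1 = 3
y_2 = S_2(0) = a_2 = -3
y_3 = S_3(0) = a_3 = 0
y_4 = S_4(0) = a_4 = 3
y_5 = S_4(1) = -3
t_q=7/2 is in segment 1 (τ=3/2); S_1(τ)=-473/272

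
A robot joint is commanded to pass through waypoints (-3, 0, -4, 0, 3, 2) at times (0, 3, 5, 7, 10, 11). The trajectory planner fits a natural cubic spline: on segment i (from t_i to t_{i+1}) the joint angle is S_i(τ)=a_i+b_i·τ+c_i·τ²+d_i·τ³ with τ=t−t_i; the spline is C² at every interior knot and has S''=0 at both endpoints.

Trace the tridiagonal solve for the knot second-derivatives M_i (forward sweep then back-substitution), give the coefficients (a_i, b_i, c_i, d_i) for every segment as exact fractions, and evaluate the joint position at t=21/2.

  seg 0: a=-3 b=323/141 c=0 d=-182/1269
  seg 1: a=0 b=-223/141 c=-182/141 d=305/564
  seg 2: a=-4 b=-12/47 c=551/282 d=-233/564
  seg 3: a=0 b=367/141 c=-74/141 d=-4/1269
  seg 4: a=3 b=-89/141 c=-26/47 d=26/141
S(21/2) = 483/188

Δ: Δ0=1, Δ1=-2, Δ2=2, Δ3=1, Δ4=-1
row 1: diag=10, rhs=-18; c'=1/5, d'=-9/5
row 2: denom=8−2·1/5=38/5; d'=(24−2·-9/5)/(38/5)=69/19
row 3: denom=10−2·5/19=180/19; d'=(-6−2·69/19)/(180/19)=-7/5
row 4: denom=8−3·19/60=141/20; d'=(-12−3·-7/5)/(141/20)=-52/47
back: M4=-52/47
back: M3=-7/5−19/60·-52/47=-148/141
back: M2=69/19−5/19·-148/141=551/141
back: M1=-9/5−1/5·551/141=-364/141
M: M0=0, M1=-364/141, M2=551/141, M3=-148/141, M4=-52/47, M5=0
seg 0: a=-3, c=M0/2=0, d=(M1−M0)/(6·3)=-182/1269, b=Δ0−h0·(2M0+M1)/6=323/141
seg 1: a=0, c=M1/2=-182/141, d=(M2−M1)/(6·2)=305/564, b=Δ1−h1·(2M1+M2)/6=-223/141
seg 2: a=-4, c=M2/2=551/282, d=(M3−M2)/(6·2)=-233/564, b=Δ2−h2·(2M2+M3)/6=-12/47
seg 3: a=0, c=M3/2=-74/141, d=(M4−M3)/(6·3)=-4/1269, b=Δ3−h3·(2M3+M4)/6=367/141
seg 4: a=3, c=M4/2=-26/47, d=(M5−M4)/(6·1)=26/141, b=Δ4−h4·(2M4+M5)/6=-89/141
t_q=21/2 → seg 4, τ=1/2; S=3+-89/141·τ+-26/47·τ²+26/141·τ³=483/188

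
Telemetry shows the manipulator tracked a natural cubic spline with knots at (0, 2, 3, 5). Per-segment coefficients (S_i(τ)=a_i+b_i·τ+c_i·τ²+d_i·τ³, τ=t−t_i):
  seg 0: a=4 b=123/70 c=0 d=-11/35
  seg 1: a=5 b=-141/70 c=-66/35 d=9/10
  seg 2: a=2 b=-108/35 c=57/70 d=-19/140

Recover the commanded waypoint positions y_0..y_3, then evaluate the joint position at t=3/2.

y_0 = S_0(0) = a_0 = 4
y_1 = S_1(0) = a_1 = 5
y_2 = S_2(0) = a_2 = 2
y_3 = S_2(2) = -2
t_q=3/2 is in segment 0 (τ=3/2); S_0(τ)=223/40

y_0=4 y_1=5 y_2=2 y_3=-2
S(3/2) = 223/40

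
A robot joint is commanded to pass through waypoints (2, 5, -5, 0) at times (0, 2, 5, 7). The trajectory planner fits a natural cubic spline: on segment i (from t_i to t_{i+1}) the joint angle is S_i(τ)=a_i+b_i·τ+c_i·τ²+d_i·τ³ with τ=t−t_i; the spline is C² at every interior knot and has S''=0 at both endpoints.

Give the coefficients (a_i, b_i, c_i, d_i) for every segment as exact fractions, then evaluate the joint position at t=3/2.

Δ: Δ0=3/2, Δ1=-10/3, Δ2=5/2
row 1: diag=10, rhs=-29; c'=3/10, d'=-29/10
row 2: denom=10−3·3/10=91/10; d'=(35−3·-29/10)/(91/10)=437/91
back: M2=437/91
back: M1=-29/10−3/10·437/91=-395/91
M: M0=0, M1=-395/91, M2=437/91, M3=0
seg 0: a=2, c=M0/2=0, d=(M1−M0)/(6·2)=-395/1092, b=Δ0−h0·(2M0+M1)/6=1609/546
seg 1: a=5, c=M1/2=-395/182, d=(M2−M1)/(6·3)=32/63, b=Δ1−h1·(2M1+M2)/6=-761/546
seg 2: a=-5, c=M2/2=437/182, d=(M3−M2)/(6·2)=-437/1092, b=Δ2−h2·(2M2+M3)/6=-383/546
t_q=3/2 → seg 0, τ=3/2; S=2+1609/546·τ+0·τ²+-395/1092·τ³=2163/416

  seg 0: a=2 b=1609/546 c=0 d=-395/1092
  seg 1: a=5 b=-761/546 c=-395/182 d=32/63
  seg 2: a=-5 b=-383/546 c=437/182 d=-437/1092
S(3/2) = 2163/416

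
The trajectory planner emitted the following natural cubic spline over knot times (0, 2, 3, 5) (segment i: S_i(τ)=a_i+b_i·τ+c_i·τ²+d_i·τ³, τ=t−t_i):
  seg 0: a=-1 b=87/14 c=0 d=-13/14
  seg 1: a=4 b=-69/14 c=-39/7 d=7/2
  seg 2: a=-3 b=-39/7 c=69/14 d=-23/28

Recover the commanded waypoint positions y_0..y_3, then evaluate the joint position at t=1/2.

y_0 = S_0(0) = a_0 = -1
y_1 = S_1(0) = a_1 = 4
y_2 = S_2(0) = a_2 = -3
y_3 = S_2(2) = -1
t_q=1/2 is in segment 0 (τ=1/2); S_0(τ)=223/112

y_0=-1 y_1=4 y_2=-3 y_3=-1
S(1/2) = 223/112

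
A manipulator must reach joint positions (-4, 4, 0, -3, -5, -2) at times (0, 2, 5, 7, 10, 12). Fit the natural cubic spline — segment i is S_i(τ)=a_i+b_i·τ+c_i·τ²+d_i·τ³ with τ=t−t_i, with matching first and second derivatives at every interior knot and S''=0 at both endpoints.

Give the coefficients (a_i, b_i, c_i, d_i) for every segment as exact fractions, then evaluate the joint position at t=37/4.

Δ: Δ0=4, Δ1=-4/3, Δ2=-3/2, Δ3=-2/3, Δ4=3/2
row 1: diag=10, rhs=-32; c'=3/10, d'=-16/5
row 2: denom=10−3·3/10=91/10; d'=(-1−3·-16/5)/(91/10)=86/91
row 3: denom=10−2·20/91=870/91; d'=(5−2·86/91)/(870/91)=283/870
row 4: denom=10−3·91/290=2627/290; d'=(13−3·283/870)/(2627/290)=3487/2627
back: M4=3487/2627
back: M3=283/870−91/290·3487/2627=-719/7881
back: M2=86/91−20/91·-719/7881=7606/7881
back: M1=-16/5−3/10·7606/7881=-9167/2627
M: M0=0, M1=-9167/2627, M2=7606/7881, M3=-719/7881, M4=3487/2627, M5=0
seg 0: a=-4, c=M0/2=0, d=(M1−M0)/(6·2)=-9167/31524, b=Δ0−h0·(2M0+M1)/6=40691/7881
seg 1: a=4, c=M1/2=-9167/5254, d=(M2−M1)/(6·3)=35107/141858, b=Δ1−h1·(2M1+M2)/6=13190/7881
seg 2: a=0, c=M2/2=3803/7881, d=(M3−M2)/(6·2)=-25/284, b=Δ2−h2·(2M2+M3)/6=-33305/15762
seg 3: a=-3, c=M3/2=-719/15762, d=(M4−M3)/(6·3)=5590/70929, b=Δ3−h3·(2M3+M4)/6=-19531/15762
seg 4: a=-5, c=M4/2=3487/5254, d=(M5−M4)/(6·2)=-3487/31524, b=Δ4−h4·(2M4+M5)/6=9695/15762
t_q=37/4 → seg 3, τ=9/4; S=-3+-19531/15762·τ+-719/15762·τ²+5590/70929·τ³=-26907/5254

  seg 0: a=-4 b=40691/7881 c=0 d=-9167/31524
  seg 1: a=4 b=13190/7881 c=-9167/5254 d=35107/141858
  seg 2: a=0 b=-33305/15762 c=3803/7881 d=-25/284
  seg 3: a=-3 b=-19531/15762 c=-719/15762 d=5590/70929
  seg 4: a=-5 b=9695/15762 c=3487/5254 d=-3487/31524
S(37/4) = -26907/5254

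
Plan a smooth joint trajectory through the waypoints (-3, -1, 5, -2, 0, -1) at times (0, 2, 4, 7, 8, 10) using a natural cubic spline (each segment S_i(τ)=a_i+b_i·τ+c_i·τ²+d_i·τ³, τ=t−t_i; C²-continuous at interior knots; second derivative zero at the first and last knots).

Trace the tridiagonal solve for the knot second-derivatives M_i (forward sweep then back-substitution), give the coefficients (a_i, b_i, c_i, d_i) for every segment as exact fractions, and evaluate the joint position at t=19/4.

  seg 0: a=-3 b=197/4710 c=0 d=4513/18840
  seg 1: a=-1 b=6868/2355 c=4513/3140 d=-2629/3768
  seg 2: a=5 b=1379/4710 c=-2158/785 d=1765/2826
  seg 3: a=-2 b=1558/2355 c=4509/1570 d=-7223/4710
  seg 4: a=0 b=8501/4710 c=-1357/785 d=1357/4710
S(19/4) = 395563/100480

Δ: Δ0=1, Δ1=3, Δ2=-7/3, Δ3=2, Δ4=-1/2
row 1: diag=8, rhs=12; c'=1/4, d'=3/2
row 2: denom=10−2·1/4=19/2; d'=(-32−2·3/2)/(19/2)=-70/19
row 3: denom=8−3·6/19=134/19; d'=(26−3·-70/19)/(134/19)=352/67
row 4: denom=6−1·19/134=785/134; d'=(-15−1·352/67)/(785/134)=-2714/785
back: M4=-2714/785
back: M3=352/67−19/134·-2714/785=4509/785
back: M2=-70/19−6/19·4509/785=-4316/785
back: M1=3/2−1/4·-4316/785=4513/1570
M: M0=0, M1=4513/1570, M2=-4316/785, M3=4509/785, M4=-2714/785, M5=0
seg 0: a=-3, c=M0/2=0, d=(M1−M0)/(6·2)=4513/18840, b=Δ0−h0·(2M0+M1)/6=197/4710
seg 1: a=-1, c=M1/2=4513/3140, d=(M2−M1)/(6·2)=-2629/3768, b=Δ1−h1·(2M1+M2)/6=6868/2355
seg 2: a=5, c=M2/2=-2158/785, d=(M3−M2)/(6·3)=1765/2826, b=Δ2−h2·(2M2+M3)/6=1379/4710
seg 3: a=-2, c=M3/2=4509/1570, d=(M4−M3)/(6·1)=-7223/4710, b=Δ3−h3·(2M3+M4)/6=1558/2355
seg 4: a=0, c=M4/2=-1357/785, d=(M5−M4)/(6·2)=1357/4710, b=Δ4−h4·(2M4+M5)/6=8501/4710
t_q=19/4 → seg 2, τ=3/4; S=5+1379/4710·τ+-2158/785·τ²+1765/2826·τ³=395563/100480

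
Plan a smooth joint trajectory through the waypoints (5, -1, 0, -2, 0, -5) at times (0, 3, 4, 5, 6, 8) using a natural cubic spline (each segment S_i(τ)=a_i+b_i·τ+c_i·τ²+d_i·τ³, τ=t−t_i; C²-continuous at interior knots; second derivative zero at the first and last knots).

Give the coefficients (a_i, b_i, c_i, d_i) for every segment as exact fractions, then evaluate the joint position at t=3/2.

Δ: Δ0=-2, Δ1=1, Δ2=-2, Δ3=2, Δ4=-5/2
row 1: diag=8, rhs=18; c'=1/8, d'=9/4
row 2: denom=4−1·1/8=31/8; d'=(-18−1·9/4)/(31/8)=-162/31
row 3: denom=4−1·8/31=116/31; d'=(24−1·-162/31)/(116/31)=453/58
row 4: denom=6−1·31/116=665/116; d'=(-27−1·453/58)/(665/116)=-4038/665
back: M4=-4038/665
back: M3=453/58−31/116·-4038/665=6273/665
back: M2=-162/31−8/31·6273/665=-5094/665
back: M1=9/4−1/8·-5094/665=2133/665
M: M0=0, M1=2133/665, M2=-5094/665, M3=6273/665, M4=-4038/665, M5=0
seg 0: a=5, c=M0/2=0, d=(M1−M0)/(6·3)=237/1330, b=Δ0−h0·(2M0+M1)/6=-4793/1330
seg 1: a=-1, c=M1/2=2133/1330, d=(M2−M1)/(6·1)=-2409/1330, b=Δ1−h1·(2M1+M2)/6=803/665
seg 2: a=0, c=M2/2=-2547/665, d=(M3−M2)/(6·1)=3789/1330, b=Δ2−h2·(2M2+M3)/6=-271/266
seg 3: a=-2, c=M3/2=6273/1330, d=(M4−M3)/(6·1)=-491/190, b=Δ3−h3·(2M3+M4)/6=-88/665
seg 4: a=0, c=M4/2=-2019/665, d=(M5−M4)/(6·2)=673/1330, b=Δ4−h4·(2M4+M5)/6=2059/1330
t_q=3/2 → seg 0, τ=3/2; S=5+-4793/1330·τ+0·τ²+237/1330·τ³=2083/10640

  seg 0: a=5 b=-4793/1330 c=0 d=237/1330
  seg 1: a=-1 b=803/665 c=2133/1330 d=-2409/1330
  seg 2: a=0 b=-271/266 c=-2547/665 d=3789/1330
  seg 3: a=-2 b=-88/665 c=6273/1330 d=-491/190
  seg 4: a=0 b=2059/1330 c=-2019/665 d=673/1330
S(3/2) = 2083/10640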